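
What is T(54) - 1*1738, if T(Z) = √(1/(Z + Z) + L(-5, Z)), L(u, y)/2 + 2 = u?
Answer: -1738 + I*√4533/18 ≈ -1738.0 + 3.7404*I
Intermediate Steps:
L(u, y) = -4 + 2*u
T(Z) = √(-14 + 1/(2*Z)) (T(Z) = √(1/(Z + Z) + (-4 + 2*(-5))) = √(1/(2*Z) + (-4 - 10)) = √(1/(2*Z) - 14) = √(-14 + 1/(2*Z)))
T(54) - 1*1738 = √(-56 + 2/54)/2 - 1*1738 = √(-56 + 2*(1/54))/2 - 1738 = √(-56 + 1/27)/2 - 1738 = √(-1511/27)/2 - 1738 = (I*√4533/9)/2 - 1738 = I*√4533/18 - 1738 = -1738 + I*√4533/18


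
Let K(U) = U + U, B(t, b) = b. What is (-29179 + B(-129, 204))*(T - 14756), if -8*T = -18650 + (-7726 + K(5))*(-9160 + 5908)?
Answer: 364966637125/4 ≈ 9.1242e+10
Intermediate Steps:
K(U) = 2*U
T = -12536891/4 (T = -(-18650 + (-7726 + 2*5)*(-9160 + 5908))/8 = -(-18650 + (-7726 + 10)*(-3252))/8 = -(-18650 - 7716*(-3252))/8 = -(-18650 + 25092432)/8 = -1/8*25073782 = -12536891/4 ≈ -3.1342e+6)
(-29179 + B(-129, 204))*(T - 14756) = (-29179 + 204)*(-12536891/4 - 14756) = -28975*(-12595915/4) = 364966637125/4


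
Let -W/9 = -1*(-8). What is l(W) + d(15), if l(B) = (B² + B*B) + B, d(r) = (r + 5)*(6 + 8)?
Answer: 10576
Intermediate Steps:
W = -72 (W = -(-9)*(-8) = -9*8 = -72)
d(r) = 70 + 14*r (d(r) = (5 + r)*14 = 70 + 14*r)
l(B) = B + 2*B² (l(B) = (B² + B²) + B = 2*B² + B = B + 2*B²)
l(W) + d(15) = -72*(1 + 2*(-72)) + (70 + 14*15) = -72*(1 - 144) + (70 + 210) = -72*(-143) + 280 = 10296 + 280 = 10576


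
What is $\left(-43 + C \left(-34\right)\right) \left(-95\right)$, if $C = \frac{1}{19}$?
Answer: $4255$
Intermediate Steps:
$C = \frac{1}{19} \approx 0.052632$
$\left(-43 + C \left(-34\right)\right) \left(-95\right) = \left(-43 + \frac{1}{19} \left(-34\right)\right) \left(-95\right) = \left(-43 - \frac{34}{19}\right) \left(-95\right) = \left(- \frac{851}{19}\right) \left(-95\right) = 4255$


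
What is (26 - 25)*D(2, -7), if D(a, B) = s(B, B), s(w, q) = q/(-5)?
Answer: 7/5 ≈ 1.4000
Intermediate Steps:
s(w, q) = -q/5 (s(w, q) = q*(-⅕) = -q/5)
D(a, B) = -B/5
(26 - 25)*D(2, -7) = (26 - 25)*(-⅕*(-7)) = 1*(7/5) = 7/5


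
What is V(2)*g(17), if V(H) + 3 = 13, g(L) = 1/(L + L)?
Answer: 5/17 ≈ 0.29412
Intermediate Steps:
g(L) = 1/(2*L)
V(H) = 10 (V(H) = -3 + 13 = 10)
V(2)*g(17) = 10*((½)/17) = 10*((½)*(1/17)) = 10*(1/34) = 5/17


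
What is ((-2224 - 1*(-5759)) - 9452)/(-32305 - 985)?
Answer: 5917/33290 ≈ 0.17774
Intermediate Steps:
((-2224 - 1*(-5759)) - 9452)/(-32305 - 985) = ((-2224 + 5759) - 9452)/(-33290) = (3535 - 9452)*(-1/33290) = -5917*(-1/33290) = 5917/33290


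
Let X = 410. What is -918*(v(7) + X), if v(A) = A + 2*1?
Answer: -384642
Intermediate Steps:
v(A) = 2 + A (v(A) = A + 2 = 2 + A)
-918*(v(7) + X) = -918*((2 + 7) + 410) = -918*(9 + 410) = -918*419 = -384642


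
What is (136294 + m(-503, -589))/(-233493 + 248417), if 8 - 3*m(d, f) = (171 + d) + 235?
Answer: 136329/14924 ≈ 9.1349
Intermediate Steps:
m(d, f) = -398/3 - d/3 (m(d, f) = 8/3 - ((171 + d) + 235)/3 = 8/3 - (406 + d)/3 = 8/3 + (-406/3 - d/3) = -398/3 - d/3)
(136294 + m(-503, -589))/(-233493 + 248417) = (136294 + (-398/3 - 1/3*(-503)))/(-233493 + 248417) = (136294 + (-398/3 + 503/3))/14924 = (136294 + 35)*(1/14924) = 136329*(1/14924) = 136329/14924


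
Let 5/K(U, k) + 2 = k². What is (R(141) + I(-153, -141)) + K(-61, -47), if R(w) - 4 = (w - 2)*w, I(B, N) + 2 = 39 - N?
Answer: 43656672/2207 ≈ 19781.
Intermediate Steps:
I(B, N) = 37 - N (I(B, N) = -2 + (39 - N) = 37 - N)
K(U, k) = 5/(-2 + k²)
R(w) = 4 + w*(-2 + w) (R(w) = 4 + (w - 2)*w = 4 + (-2 + w)*w = 4 + w*(-2 + w))
(R(141) + I(-153, -141)) + K(-61, -47) = ((4 + 141² - 2*141) + (37 - 1*(-141))) + 5/(-2 + (-47)²) = ((4 + 19881 - 282) + (37 + 141)) + 5/(-2 + 2209) = (19603 + 178) + 5/2207 = 19781 + 5*(1/2207) = 19781 + 5/2207 = 43656672/2207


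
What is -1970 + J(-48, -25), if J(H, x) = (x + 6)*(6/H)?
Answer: -15741/8 ≈ -1967.6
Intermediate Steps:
J(H, x) = 6*(6 + x)/H (J(H, x) = (6 + x)*(6/H) = 6*(6 + x)/H)
-1970 + J(-48, -25) = -1970 + 6*(6 - 25)/(-48) = -1970 + 6*(-1/48)*(-19) = -1970 + 19/8 = -15741/8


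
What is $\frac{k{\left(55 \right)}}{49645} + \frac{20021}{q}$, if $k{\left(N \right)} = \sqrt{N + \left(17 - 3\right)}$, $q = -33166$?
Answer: $- \frac{20021}{33166} + \frac{\sqrt{69}}{49645} \approx -0.60349$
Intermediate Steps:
$k{\left(N \right)} = \sqrt{14 + N}$ ($k{\left(N \right)} = \sqrt{N + \left(17 - 3\right)} = \sqrt{N + 14} = \sqrt{14 + N}$)
$\frac{k{\left(55 \right)}}{49645} + \frac{20021}{q} = \frac{\sqrt{14 + 55}}{49645} + \frac{20021}{-33166} = \sqrt{69} \cdot \frac{1}{49645} + 20021 \left(- \frac{1}{33166}\right) = \frac{\sqrt{69}}{49645} - \frac{20021}{33166} = - \frac{20021}{33166} + \frac{\sqrt{69}}{49645}$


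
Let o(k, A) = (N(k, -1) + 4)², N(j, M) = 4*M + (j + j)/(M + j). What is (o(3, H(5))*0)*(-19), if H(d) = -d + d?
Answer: 0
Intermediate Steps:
H(d) = 0
N(j, M) = 4*M + 2*j/(M + j) (N(j, M) = 4*M + (2*j)/(M + j) = 4*M + 2*j/(M + j))
o(k, A) = (4 + 2*(2 - k)/(-1 + k))² (o(k, A) = (2*(k + 2*(-1)² + 2*(-1)*k)/(-1 + k) + 4)² = (2*(k + 2*1 - 2*k)/(-1 + k) + 4)² = (2*(k + 2 - 2*k)/(-1 + k) + 4)² = (2*(2 - k)/(-1 + k) + 4)² = (4 + 2*(2 - k)/(-1 + k))²)
(o(3, H(5))*0)*(-19) = ((4*3²/(-1 + 3)²)*0)*(-19) = ((4*9/2²)*0)*(-19) = ((4*9*(¼))*0)*(-19) = (9*0)*(-19) = 0*(-19) = 0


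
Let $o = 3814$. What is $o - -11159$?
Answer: $14973$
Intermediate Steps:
$o - -11159 = 3814 - -11159 = 3814 + \left(-4192 + 15351\right) = 3814 + 11159 = 14973$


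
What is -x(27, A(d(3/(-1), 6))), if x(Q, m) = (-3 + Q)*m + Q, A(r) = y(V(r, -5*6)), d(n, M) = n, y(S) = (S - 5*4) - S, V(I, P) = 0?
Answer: 453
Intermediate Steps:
y(S) = -20 (y(S) = (S - 20) - S = (-20 + S) - S = -20)
A(r) = -20
x(Q, m) = Q + m*(-3 + Q) (x(Q, m) = m*(-3 + Q) + Q = Q + m*(-3 + Q))
-x(27, A(d(3/(-1), 6))) = -(27 - 3*(-20) + 27*(-20)) = -(27 + 60 - 540) = -1*(-453) = 453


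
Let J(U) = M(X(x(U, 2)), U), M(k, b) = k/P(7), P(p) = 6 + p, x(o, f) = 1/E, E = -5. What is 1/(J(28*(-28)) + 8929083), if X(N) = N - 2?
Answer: 65/580390384 ≈ 1.1199e-7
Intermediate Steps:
x(o, f) = -1/5 (x(o, f) = 1/(-5) = -1/5)
X(N) = -2 + N
M(k, b) = k/13 (M(k, b) = k/(6 + 7) = k/13)
J(U) = -11/65 (J(U) = (-2 - 1/5)/13 = (1/13)*(-11/5) = -11/65)
1/(J(28*(-28)) + 8929083) = 1/(-11/65 + 8929083) = 1/(580390384/65) = 65/580390384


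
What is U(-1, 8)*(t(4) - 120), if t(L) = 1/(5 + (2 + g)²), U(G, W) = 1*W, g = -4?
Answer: -8632/9 ≈ -959.11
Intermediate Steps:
U(G, W) = W
t(L) = ⅑ (t(L) = 1/(5 + (2 - 4)²) = 1/(5 + (-2)²) = 1/(5 + 4) = 1/9 = ⅑)
U(-1, 8)*(t(4) - 120) = 8*(⅑ - 120) = 8*(-1079/9) = -8632/9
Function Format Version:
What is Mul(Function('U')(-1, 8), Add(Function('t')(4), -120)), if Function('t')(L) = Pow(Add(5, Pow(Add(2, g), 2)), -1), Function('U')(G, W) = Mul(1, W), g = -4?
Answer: Rational(-8632, 9) ≈ -959.11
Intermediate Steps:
Function('U')(G, W) = W
Function('t')(L) = Rational(1, 9) (Function('t')(L) = Pow(Add(5, Pow(Add(2, -4), 2)), -1) = Pow(Add(5, Pow(-2, 2)), -1) = Pow(Add(5, 4), -1) = Pow(9, -1) = Rational(1, 9))
Mul(Function('U')(-1, 8), Add(Function('t')(4), -120)) = Mul(8, Add(Rational(1, 9), -120)) = Mul(8, Rational(-1079, 9)) = Rational(-8632, 9)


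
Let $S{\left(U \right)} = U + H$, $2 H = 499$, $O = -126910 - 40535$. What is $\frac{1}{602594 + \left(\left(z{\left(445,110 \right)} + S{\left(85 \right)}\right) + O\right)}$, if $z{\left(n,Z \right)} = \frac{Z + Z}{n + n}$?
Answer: $\frac{178}{77516107} \approx 2.2963 \cdot 10^{-6}$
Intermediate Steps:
$O = -167445$
$H = \frac{499}{2}$ ($H = \frac{1}{2} \cdot 499 = \frac{499}{2} \approx 249.5$)
$z{\left(n,Z \right)} = \frac{Z}{n}$ ($z{\left(n,Z \right)} = \frac{2 Z}{2 n} = 2 Z \frac{1}{2 n} = \frac{Z}{n}$)
$S{\left(U \right)} = \frac{499}{2} + U$ ($S{\left(U \right)} = U + \frac{499}{2} = \frac{499}{2} + U$)
$\frac{1}{602594 + \left(\left(z{\left(445,110 \right)} + S{\left(85 \right)}\right) + O\right)} = \frac{1}{602594 - \left(\frac{334221}{2} - \frac{22}{89}\right)} = \frac{1}{602594 + \left(\left(110 \cdot \frac{1}{445} + \frac{669}{2}\right) - 167445\right)} = \frac{1}{602594 + \left(\left(\frac{22}{89} + \frac{669}{2}\right) - 167445\right)} = \frac{1}{602594 + \left(\frac{59585}{178} - 167445\right)} = \frac{1}{602594 - \frac{29745625}{178}} = \frac{1}{\frac{77516107}{178}} = \frac{178}{77516107}$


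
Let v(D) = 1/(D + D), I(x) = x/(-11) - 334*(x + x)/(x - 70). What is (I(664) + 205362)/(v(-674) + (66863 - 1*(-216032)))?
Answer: 81894787880/113258710323 ≈ 0.72308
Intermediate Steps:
I(x) = -x/11 - 668*x/(-70 + x) (I(x) = x*(-1/11) - 334*2*x/(-70 + x) = -x/11 - 334*2*x/(-70 + x) = -x/11 - 668*x/(-70 + x))
v(D) = 1/(2*D)
(I(664) + 205362)/(v(-674) + (66863 - 1*(-216032))) = (-1*664*(7278 + 664)/(-770 + 11*664) + 205362)/((½)/(-674) + (66863 - 1*(-216032))) = (-1*664*7942/(-770 + 7304) + 205362)/((½)*(-1/674) + (66863 + 216032)) = (-1*664*7942/6534 + 205362)/(-1/1348 + 282895) = (-1*664*1/6534*7942 + 205362)/(381342459/1348) = (-239704/297 + 205362)*(1348/381342459) = (60752810/297)*(1348/381342459) = 81894787880/113258710323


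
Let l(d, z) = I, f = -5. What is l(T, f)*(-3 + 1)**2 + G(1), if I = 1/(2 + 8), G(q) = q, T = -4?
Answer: 7/5 ≈ 1.4000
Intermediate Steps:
I = 1/10 ≈ 0.10000
l(d, z) = 1/10
l(T, f)*(-3 + 1)**2 + G(1) = (-3 + 1)**2/10 + 1 = (1/10)*(-2)**2 + 1 = (1/10)*4 + 1 = 2/5 + 1 = 7/5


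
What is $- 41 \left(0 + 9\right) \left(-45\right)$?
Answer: $16605$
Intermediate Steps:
$- 41 \left(0 + 9\right) \left(-45\right) = \left(-41\right) 9 \left(-45\right) = \left(-369\right) \left(-45\right) = 16605$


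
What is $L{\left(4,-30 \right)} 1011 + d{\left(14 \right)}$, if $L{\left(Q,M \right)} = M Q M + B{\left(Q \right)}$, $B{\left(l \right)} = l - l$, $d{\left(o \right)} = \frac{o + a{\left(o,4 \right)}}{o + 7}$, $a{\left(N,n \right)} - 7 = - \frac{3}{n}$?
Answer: $\frac{101908827}{28} \approx 3.6396 \cdot 10^{6}$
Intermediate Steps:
$a{\left(N,n \right)} = 7 - \frac{3}{n}$
$d{\left(o \right)} = \frac{\frac{25}{4} + o}{7 + o}$ ($d{\left(o \right)} = \frac{o + \left(7 - \frac{3}{4}\right)}{o + 7} = \frac{o + \left(7 - \frac{3}{4}\right)}{7 + o} = \frac{o + \frac{25}{4}}{7 + o} = \frac{\frac{25}{4} + o}{7 + o}$)
$B{\left(l \right)} = 0$
$L{\left(Q,M \right)} = Q M^{2}$ ($L{\left(Q,M \right)} = M Q M + 0 = Q M^{2} + 0 = Q M^{2}$)
$L{\left(4,-30 \right)} 1011 + d{\left(14 \right)} = 4 \left(-30\right)^{2} \cdot 1011 + \frac{\frac{25}{4} + 14}{7 + 14} = 4 \cdot 900 \cdot 1011 + \frac{1}{21} \cdot \frac{81}{4} = 3600 \cdot 1011 + \frac{1}{21} \cdot \frac{81}{4} = 3639600 + \frac{27}{28} = \frac{101908827}{28}$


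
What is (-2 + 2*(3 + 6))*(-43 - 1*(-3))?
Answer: -640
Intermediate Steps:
(-2 + 2*(3 + 6))*(-43 - 1*(-3)) = (-2 + 2*9)*(-43 + 3) = (-2 + 18)*(-40) = 16*(-40) = -640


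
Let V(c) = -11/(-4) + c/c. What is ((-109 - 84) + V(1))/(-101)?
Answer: 757/404 ≈ 1.8738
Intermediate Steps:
V(c) = 15/4 (V(c) = -11*(-¼) + 1 = 11/4 + 1 = 15/4)
((-109 - 84) + V(1))/(-101) = ((-109 - 84) + 15/4)/(-101) = -(-193 + 15/4)/101 = -1/101*(-757/4) = 757/404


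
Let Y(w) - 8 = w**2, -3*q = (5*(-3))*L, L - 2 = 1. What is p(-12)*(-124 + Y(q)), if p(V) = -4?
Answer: -436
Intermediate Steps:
L = 3 (L = 2 + 1 = 3)
q = 15 (q = -5*(-3)*3/3 = -(-5)*3 = -1/3*(-45) = 15)
Y(w) = 8 + w**2
p(-12)*(-124 + Y(q)) = -4*(-124 + (8 + 15**2)) = -4*(-124 + (8 + 225)) = -4*(-124 + 233) = -4*109 = -436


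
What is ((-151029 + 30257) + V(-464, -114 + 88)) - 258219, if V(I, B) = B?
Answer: -379017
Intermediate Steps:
((-151029 + 30257) + V(-464, -114 + 88)) - 258219 = ((-151029 + 30257) + (-114 + 88)) - 258219 = (-120772 - 26) - 258219 = -120798 - 258219 = -379017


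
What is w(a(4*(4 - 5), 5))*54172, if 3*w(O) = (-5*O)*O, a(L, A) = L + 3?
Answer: -270860/3 ≈ -90287.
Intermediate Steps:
a(L, A) = 3 + L
w(O) = -5*O²/3 (w(O) = ((-5*O)*O)/3 = (-5*O²)/3 = -5*O²/3)
w(a(4*(4 - 5), 5))*54172 = -5*(3 + 4*(4 - 5))²/3*54172 = -5*(3 + 4*(-1))²/3*54172 = -5*(3 - 4)²/3*54172 = -5/3*(-1)²*54172 = -5/3*1*54172 = -5/3*54172 = -270860/3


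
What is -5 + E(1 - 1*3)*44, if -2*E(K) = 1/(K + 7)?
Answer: -47/5 ≈ -9.4000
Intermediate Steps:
E(K) = -1/(2*(7 + K)) (E(K) = -1/(2*(K + 7)) = -1/(2*(7 + K)))
-5 + E(1 - 1*3)*44 = -5 - 1/(14 + 2*(1 - 1*3))*44 = -5 - 1/(14 + 2*(1 - 3))*44 = -5 - 1/(14 + 2*(-2))*44 = -5 - 1/(14 - 4)*44 = -5 - 1/10*44 = -5 - 1*⅒*44 = -5 - ⅒*44 = -5 - 22/5 = -47/5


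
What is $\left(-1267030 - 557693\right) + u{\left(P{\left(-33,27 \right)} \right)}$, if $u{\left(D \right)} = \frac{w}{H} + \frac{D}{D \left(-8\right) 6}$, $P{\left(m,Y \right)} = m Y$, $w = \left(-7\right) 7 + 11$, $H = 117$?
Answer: $- \frac{3415882103}{1872} \approx -1.8247 \cdot 10^{6}$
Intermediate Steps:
$w = -38$ ($w = -49 + 11 = -38$)
$P{\left(m,Y \right)} = Y m$
$u{\left(D \right)} = - \frac{647}{1872}$ ($u{\left(D \right)} = - \frac{38}{117} + \frac{D}{D \left(-8\right) 6} = \left(-38\right) \frac{1}{117} + \frac{D}{- 8 D 6} = - \frac{38}{117} + \frac{D}{\left(-48\right) D} = - \frac{38}{117} + D \left(- \frac{1}{48 D}\right) = - \frac{38}{117} - \frac{1}{48} = - \frac{647}{1872}$)
$\left(-1267030 - 557693\right) + u{\left(P{\left(-33,27 \right)} \right)} = \left(-1267030 - 557693\right) - \frac{647}{1872} = -1824723 - \frac{647}{1872} = - \frac{3415882103}{1872}$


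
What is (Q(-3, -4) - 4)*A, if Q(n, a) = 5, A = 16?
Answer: 16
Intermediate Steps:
(Q(-3, -4) - 4)*A = (5 - 4)*16 = 1*16 = 16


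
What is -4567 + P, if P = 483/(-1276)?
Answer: -5827975/1276 ≈ -4567.4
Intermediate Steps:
P = -483/1276 (P = 483*(-1/1276) = -483/1276 ≈ -0.37853)
-4567 + P = -4567 - 483/1276 = -5827975/1276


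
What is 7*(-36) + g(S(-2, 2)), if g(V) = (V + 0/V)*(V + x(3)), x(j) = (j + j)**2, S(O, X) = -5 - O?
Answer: -351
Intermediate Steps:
x(j) = 4*j**2 (x(j) = (2*j)**2 = 4*j**2)
g(V) = V*(36 + V) (g(V) = (V + 0/V)*(V + 4*3**2) = (V + 0)*(V + 4*9) = V*(V + 36) = V*(36 + V))
7*(-36) + g(S(-2, 2)) = 7*(-36) + (-5 - 1*(-2))*(36 + (-5 - 1*(-2))) = -252 + (-5 + 2)*(36 + (-5 + 2)) = -252 - 3*(36 - 3) = -252 - 3*33 = -252 - 99 = -351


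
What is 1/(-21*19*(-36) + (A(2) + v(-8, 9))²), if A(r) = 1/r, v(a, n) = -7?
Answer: 4/57625 ≈ 6.9414e-5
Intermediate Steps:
1/(-21*19*(-36) + (A(2) + v(-8, 9))²) = 1/(-21*19*(-36) + (1/2 - 7)²) = 1/(-399*(-36) + (½ - 7)²) = 1/(14364 + (-13/2)²) = 1/(14364 + 169/4) = 1/(57625/4) = 4/57625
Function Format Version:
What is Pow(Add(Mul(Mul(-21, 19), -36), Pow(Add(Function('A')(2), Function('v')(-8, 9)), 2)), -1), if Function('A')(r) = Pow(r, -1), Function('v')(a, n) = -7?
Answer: Rational(4, 57625) ≈ 6.9414e-5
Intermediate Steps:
Pow(Add(Mul(Mul(-21, 19), -36), Pow(Add(Function('A')(2), Function('v')(-8, 9)), 2)), -1) = Pow(Add(Mul(Mul(-21, 19), -36), Pow(Add(Pow(2, -1), -7), 2)), -1) = Pow(Add(Mul(-399, -36), Pow(Add(Rational(1, 2), -7), 2)), -1) = Pow(Add(14364, Pow(Rational(-13, 2), 2)), -1) = Pow(Add(14364, Rational(169, 4)), -1) = Pow(Rational(57625, 4), -1) = Rational(4, 57625)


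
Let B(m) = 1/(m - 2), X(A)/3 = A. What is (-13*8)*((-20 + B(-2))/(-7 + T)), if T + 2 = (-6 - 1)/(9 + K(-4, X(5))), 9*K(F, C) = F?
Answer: -429/2 ≈ -214.50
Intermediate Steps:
X(A) = 3*A
K(F, C) = F/9
B(m) = 1/(-2 + m)
T = -31/11 (T = -2 + (-6 - 1)/(9 + (⅑)*(-4)) = -2 - 7/(9 - 4/9) = -2 - 7/77/9 = -2 - 7*9/77 = -2 - 9/11 = -31/11 ≈ -2.8182)
(-13*8)*((-20 + B(-2))/(-7 + T)) = (-13*8)*((-20 + 1/(-2 - 2))/(-7 - 31/11)) = -104*(-20 + 1/(-4))/(-108/11) = -104*(-20 - ¼)*(-11)/108 = -(-2106)*(-11)/108 = -104*33/16 = -429/2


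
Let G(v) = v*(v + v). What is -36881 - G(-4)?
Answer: -36913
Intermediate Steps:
G(v) = 2*v² (G(v) = v*(2*v) = 2*v²)
-36881 - G(-4) = -36881 - 2*(-4)² = -36881 - 2*16 = -36881 - 1*32 = -36881 - 32 = -36913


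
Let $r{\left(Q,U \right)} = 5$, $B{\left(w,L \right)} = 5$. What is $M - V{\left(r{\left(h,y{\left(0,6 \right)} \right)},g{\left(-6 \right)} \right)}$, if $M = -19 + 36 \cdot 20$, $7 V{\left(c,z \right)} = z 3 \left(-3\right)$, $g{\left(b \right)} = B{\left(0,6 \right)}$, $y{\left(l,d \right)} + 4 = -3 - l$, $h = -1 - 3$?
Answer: $\frac{4952}{7} \approx 707.43$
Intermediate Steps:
$h = -4$
$y{\left(l,d \right)} = -7 - l$ ($y{\left(l,d \right)} = -4 - \left(3 + l\right) = -7 - l$)
$g{\left(b \right)} = 5$
$V{\left(c,z \right)} = - \frac{9 z}{7}$ ($V{\left(c,z \right)} = \frac{z 3 \left(-3\right)}{7} = \frac{3 z \left(-3\right)}{7} = \frac{\left(-9\right) z}{7} = - \frac{9 z}{7}$)
$M = 701$ ($M = -19 + 720 = 701$)
$M - V{\left(r{\left(h,y{\left(0,6 \right)} \right)},g{\left(-6 \right)} \right)} = 701 - \left(- \frac{9}{7}\right) 5 = 701 - - \frac{45}{7} = 701 + \frac{45}{7} = \frac{4952}{7}$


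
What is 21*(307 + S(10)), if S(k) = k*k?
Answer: 8547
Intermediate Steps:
S(k) = k²
21*(307 + S(10)) = 21*(307 + 10²) = 21*(307 + 100) = 21*407 = 8547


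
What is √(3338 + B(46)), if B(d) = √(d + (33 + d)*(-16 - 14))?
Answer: √(3338 + 2*I*√581) ≈ 57.777 + 0.4172*I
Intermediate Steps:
B(d) = √(-990 - 29*d) (B(d) = √(d + (33 + d)*(-30)) = √(d + (-990 - 30*d)) = √(-990 - 29*d))
√(3338 + B(46)) = √(3338 + √(-990 - 29*46)) = √(3338 + √(-990 - 1334)) = √(3338 + √(-2324)) = √(3338 + 2*I*√581)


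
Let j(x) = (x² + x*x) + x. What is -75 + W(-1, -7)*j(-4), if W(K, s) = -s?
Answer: 121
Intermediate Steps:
j(x) = x + 2*x² (j(x) = (x² + x²) + x = 2*x² + x = x + 2*x²)
-75 + W(-1, -7)*j(-4) = -75 + (-1*(-7))*(-4*(1 + 2*(-4))) = -75 + 7*(-4*(1 - 8)) = -75 + 7*(-4*(-7)) = -75 + 7*28 = -75 + 196 = 121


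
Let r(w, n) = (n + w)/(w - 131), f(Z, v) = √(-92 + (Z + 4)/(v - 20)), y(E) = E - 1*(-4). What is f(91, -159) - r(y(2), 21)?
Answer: 27/125 + I*√2964777/179 ≈ 0.216 + 9.6193*I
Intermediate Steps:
y(E) = 4 + E (y(E) = E + 4 = 4 + E)
f(Z, v) = √(-92 + (4 + Z)/(-20 + v))
r(w, n) = (n + w)/(-131 + w)
f(91, -159) - r(y(2), 21) = √((1844 + 91 - 92*(-159))/(-20 - 159)) - (21 + (4 + 2))/(-131 + (4 + 2)) = √((1844 + 91 + 14628)/(-179)) - (21 + 6)/(-131 + 6) = √(-1/179*16563) - 27/(-125) = √(-16563/179) - (-1)*27/125 = I*√2964777/179 - 1*(-27/125) = I*√2964777/179 + 27/125 = 27/125 + I*√2964777/179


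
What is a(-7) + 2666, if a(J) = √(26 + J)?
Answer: 2666 + √19 ≈ 2670.4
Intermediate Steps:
a(-7) + 2666 = √(26 - 7) + 2666 = √19 + 2666 = 2666 + √19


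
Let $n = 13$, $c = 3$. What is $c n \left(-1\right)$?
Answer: $-39$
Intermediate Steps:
$c n \left(-1\right) = 3 \cdot 13 \left(-1\right) = 39 \left(-1\right) = -39$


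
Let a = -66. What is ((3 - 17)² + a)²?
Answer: 16900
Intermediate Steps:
((3 - 17)² + a)² = ((3 - 17)² - 66)² = ((-14)² - 66)² = (196 - 66)² = 130² = 16900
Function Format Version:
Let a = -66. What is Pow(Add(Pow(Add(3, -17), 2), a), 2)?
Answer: 16900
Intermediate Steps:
Pow(Add(Pow(Add(3, -17), 2), a), 2) = Pow(Add(Pow(Add(3, -17), 2), -66), 2) = Pow(Add(Pow(-14, 2), -66), 2) = Pow(Add(196, -66), 2) = Pow(130, 2) = 16900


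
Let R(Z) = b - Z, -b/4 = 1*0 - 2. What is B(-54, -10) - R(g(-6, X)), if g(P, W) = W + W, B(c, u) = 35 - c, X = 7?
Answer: 95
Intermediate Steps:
b = 8 (b = -4*(1*0 - 2) = -4*(0 - 2) = -4*(-2) = 8)
g(P, W) = 2*W
R(Z) = 8 - Z
B(-54, -10) - R(g(-6, X)) = (35 - 1*(-54)) - (8 - 2*7) = (35 + 54) - (8 - 1*14) = 89 - (8 - 14) = 89 - 1*(-6) = 89 + 6 = 95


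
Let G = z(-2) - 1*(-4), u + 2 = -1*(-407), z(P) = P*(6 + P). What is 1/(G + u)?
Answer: 1/401 ≈ 0.0024938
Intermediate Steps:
u = 405 (u = -2 - 1*(-407) = -2 + 407 = 405)
G = -4 (G = -2*(6 - 2) - 1*(-4) = -2*4 + 4 = -8 + 4 = -4)
1/(G + u) = 1/(-4 + 405) = 1/401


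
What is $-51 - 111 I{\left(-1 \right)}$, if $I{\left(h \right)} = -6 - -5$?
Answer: $60$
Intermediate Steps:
$I{\left(h \right)} = -1$ ($I{\left(h \right)} = -6 + 5 = -1$)
$-51 - 111 I{\left(-1 \right)} = -51 - -111 = -51 + 111 = 60$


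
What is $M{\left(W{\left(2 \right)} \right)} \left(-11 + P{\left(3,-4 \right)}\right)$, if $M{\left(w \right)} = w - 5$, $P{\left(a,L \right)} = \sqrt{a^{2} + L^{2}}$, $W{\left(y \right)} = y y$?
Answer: $6$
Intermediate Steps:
$W{\left(y \right)} = y^{2}$
$P{\left(a,L \right)} = \sqrt{L^{2} + a^{2}}$
$M{\left(w \right)} = -5 + w$ ($M{\left(w \right)} = w - 5 = -5 + w$)
$M{\left(W{\left(2 \right)} \right)} \left(-11 + P{\left(3,-4 \right)}\right) = \left(-5 + 2^{2}\right) \left(-11 + \sqrt{\left(-4\right)^{2} + 3^{2}}\right) = \left(-5 + 4\right) \left(-11 + \sqrt{16 + 9}\right) = - (-11 + \sqrt{25}) = - (-11 + 5) = \left(-1\right) \left(-6\right) = 6$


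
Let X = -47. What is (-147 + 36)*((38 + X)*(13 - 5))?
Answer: 7992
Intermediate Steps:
(-147 + 36)*((38 + X)*(13 - 5)) = (-147 + 36)*((38 - 47)*(13 - 5)) = -(-999)*8 = -111*(-72) = 7992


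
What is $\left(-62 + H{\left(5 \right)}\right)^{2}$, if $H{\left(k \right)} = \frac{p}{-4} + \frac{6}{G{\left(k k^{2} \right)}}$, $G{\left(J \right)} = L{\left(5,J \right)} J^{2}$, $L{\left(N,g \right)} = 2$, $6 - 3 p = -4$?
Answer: $\frac{34699250828449}{8789062500} \approx 3948.0$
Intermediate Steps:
$p = \frac{10}{3}$ ($p = 2 - - \frac{4}{3} = 2 + \frac{4}{3} = \frac{10}{3} \approx 3.3333$)
$G{\left(J \right)} = 2 J^{2}$
$H{\left(k \right)} = - \frac{5}{6} + \frac{3}{k^{6}}$ ($H{\left(k \right)} = \frac{10}{3 \left(-4\right)} + \frac{6}{2 \left(k k^{2}\right)^{2}} = \frac{10}{3} \left(- \frac{1}{4}\right) + \frac{6}{2 \left(k^{3}\right)^{2}} = - \frac{5}{6} + \frac{6}{2 k^{6}} = - \frac{5}{6} + 6 \frac{1}{2 k^{6}} = - \frac{5}{6} + \frac{3}{k^{6}}$)
$\left(-62 + H{\left(5 \right)}\right)^{2} = \left(-62 - \left(\frac{5}{6} - \frac{3}{15625}\right)\right)^{2} = \left(-62 + \left(- \frac{5}{6} + 3 \cdot \frac{1}{15625}\right)\right)^{2} = \left(-62 + \left(- \frac{5}{6} + \frac{3}{15625}\right)\right)^{2} = \left(-62 - \frac{78107}{93750}\right)^{2} = \left(- \frac{5890607}{93750}\right)^{2} = \frac{34699250828449}{8789062500}$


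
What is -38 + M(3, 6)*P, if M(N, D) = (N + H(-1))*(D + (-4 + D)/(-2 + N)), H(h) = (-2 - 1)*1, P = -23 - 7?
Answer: -38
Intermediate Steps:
P = -30
H(h) = -3 (H(h) = -3*1 = -3)
M(N, D) = (-3 + N)*(D + (-4 + D)/(-2 + N)) (M(N, D) = (N - 3)*(D + (-4 + D)/(-2 + N)) = (-3 + N)*(D + (-4 + D)/(-2 + N)))
-38 + M(3, 6)*P = -38 + ((12 - 4*3 + 3*6 + 6*3² - 4*6*3)/(-2 + 3))*(-30) = -38 + ((12 - 12 + 18 + 6*9 - 72)/1)*(-30) = -38 + (1*(12 - 12 + 18 + 54 - 72))*(-30) = -38 + (1*0)*(-30) = -38 + 0*(-30) = -38 + 0 = -38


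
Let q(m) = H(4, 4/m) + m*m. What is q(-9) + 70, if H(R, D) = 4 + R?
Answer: 159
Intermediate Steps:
q(m) = 8 + m² (q(m) = (4 + 4) + m*m = 8 + m²)
q(-9) + 70 = (8 + (-9)²) + 70 = (8 + 81) + 70 = 89 + 70 = 159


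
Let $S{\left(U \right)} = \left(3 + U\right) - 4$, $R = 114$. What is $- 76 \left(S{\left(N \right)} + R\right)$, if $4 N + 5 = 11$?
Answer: $-8702$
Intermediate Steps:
$N = \frac{3}{2}$ ($N = - \frac{5}{4} + \frac{1}{4} \cdot 11 = - \frac{5}{4} + \frac{11}{4} = \frac{3}{2} \approx 1.5$)
$S{\left(U \right)} = -1 + U$
$- 76 \left(S{\left(N \right)} + R\right) = - 76 \left(\left(-1 + \frac{3}{2}\right) + 114\right) = - 76 \left(\frac{1}{2} + 114\right) = \left(-76\right) \frac{229}{2} = -8702$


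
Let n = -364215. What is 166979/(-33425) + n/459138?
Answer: -29613430159/5115562550 ≈ -5.7889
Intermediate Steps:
166979/(-33425) + n/459138 = 166979/(-33425) - 364215/459138 = 166979*(-1/33425) - 364215*1/459138 = -166979/33425 - 121405/153046 = -29613430159/5115562550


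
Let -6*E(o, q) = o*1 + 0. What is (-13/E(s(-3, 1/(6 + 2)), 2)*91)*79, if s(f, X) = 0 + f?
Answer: -186914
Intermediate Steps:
s(f, X) = f
E(o, q) = -o/6 (E(o, q) = -(o*1 + 0)/6 = -(o + 0)/6 = -o/6)
(-13/E(s(-3, 1/(6 + 2)), 2)*91)*79 = (-13/((-⅙*(-3)))*91)*79 = (-13/½*91)*79 = (-13*2*91)*79 = -26*91*79 = -2366*79 = -186914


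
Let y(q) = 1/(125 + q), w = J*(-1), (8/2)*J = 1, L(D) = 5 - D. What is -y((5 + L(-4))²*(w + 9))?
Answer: -1/1840 ≈ -0.00054348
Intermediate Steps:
J = ¼ (J = (¼)*1 = ¼ ≈ 0.25000)
w = -¼ (w = (¼)*(-1) = -¼ ≈ -0.25000)
-y((5 + L(-4))²*(w + 9)) = -1/(125 + (5 + (5 - 1*(-4)))²*(-¼ + 9)) = -1/(125 + (5 + (5 + 4))²*(35/4)) = -1/(125 + (5 + 9)²*(35/4)) = -1/(125 + 14²*(35/4)) = -1/(125 + 196*(35/4)) = -1/(125 + 1715) = -1/1840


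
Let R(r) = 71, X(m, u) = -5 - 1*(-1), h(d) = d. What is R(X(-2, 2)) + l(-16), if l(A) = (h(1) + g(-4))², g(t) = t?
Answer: 80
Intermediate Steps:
X(m, u) = -4 (X(m, u) = -5 + 1 = -4)
l(A) = 9 (l(A) = (1 - 4)² = (-3)² = 9)
R(X(-2, 2)) + l(-16) = 71 + 9 = 80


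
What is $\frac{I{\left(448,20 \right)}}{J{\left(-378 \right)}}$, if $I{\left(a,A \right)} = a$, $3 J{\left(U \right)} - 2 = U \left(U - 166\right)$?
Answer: $\frac{672}{102817} \approx 0.0065359$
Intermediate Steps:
$J{\left(U \right)} = \frac{2}{3} + \frac{U \left(-166 + U\right)}{3}$ ($J{\left(U \right)} = \frac{2}{3} + \frac{U \left(U - 166\right)}{3} = \frac{2}{3} + \frac{U \left(-166 + U\right)}{3}$)
$\frac{I{\left(448,20 \right)}}{J{\left(-378 \right)}} = \frac{448}{\frac{2}{3} - -20916 + \frac{\left(-378\right)^{2}}{3}} = \frac{448}{\frac{2}{3} + 20916 + \frac{1}{3} \cdot 142884} = \frac{448}{\frac{2}{3} + 20916 + 47628} = \frac{448}{\frac{205634}{3}} = 448 \cdot \frac{3}{205634} = \frac{672}{102817}$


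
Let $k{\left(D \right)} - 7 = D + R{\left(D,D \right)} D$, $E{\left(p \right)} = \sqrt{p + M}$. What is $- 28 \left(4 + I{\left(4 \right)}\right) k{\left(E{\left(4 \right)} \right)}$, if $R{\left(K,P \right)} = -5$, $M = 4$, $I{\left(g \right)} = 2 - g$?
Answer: $-392 + 448 \sqrt{2} \approx 241.57$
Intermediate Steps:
$E{\left(p \right)} = \sqrt{4 + p}$ ($E{\left(p \right)} = \sqrt{p + 4} = \sqrt{4 + p}$)
$k{\left(D \right)} = 7 - 4 D$ ($k{\left(D \right)} = 7 + \left(D - 5 D\right) = 7 - 4 D$)
$- 28 \left(4 + I{\left(4 \right)}\right) k{\left(E{\left(4 \right)} \right)} = - 28 \left(4 + \left(2 - 4\right)\right) \left(7 - 4 \sqrt{4 + 4}\right) = - 28 \left(4 + \left(2 - 4\right)\right) \left(7 - 4 \sqrt{8}\right) = - 28 \left(4 - 2\right) \left(7 - 4 \cdot 2 \sqrt{2}\right) = \left(-28\right) 2 \left(7 - 8 \sqrt{2}\right) = - 56 \left(7 - 8 \sqrt{2}\right) = -392 + 448 \sqrt{2}$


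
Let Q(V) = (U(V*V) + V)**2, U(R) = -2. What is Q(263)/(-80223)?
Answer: -22707/26741 ≈ -0.84915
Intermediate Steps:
Q(V) = (-2 + V)**2
Q(263)/(-80223) = (-2 + 263)**2/(-80223) = 261**2*(-1/80223) = 68121*(-1/80223) = -22707/26741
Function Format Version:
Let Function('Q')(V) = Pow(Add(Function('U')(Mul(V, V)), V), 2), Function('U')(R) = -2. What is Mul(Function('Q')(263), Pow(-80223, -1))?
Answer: Rational(-22707, 26741) ≈ -0.84915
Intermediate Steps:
Function('Q')(V) = Pow(Add(-2, V), 2)
Mul(Function('Q')(263), Pow(-80223, -1)) = Mul(Pow(Add(-2, 263), 2), Pow(-80223, -1)) = Mul(Pow(261, 2), Rational(-1, 80223)) = Mul(68121, Rational(-1, 80223)) = Rational(-22707, 26741)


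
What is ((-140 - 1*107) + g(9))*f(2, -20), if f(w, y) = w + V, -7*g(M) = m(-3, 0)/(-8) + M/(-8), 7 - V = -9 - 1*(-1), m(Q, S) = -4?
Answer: -235059/56 ≈ -4197.5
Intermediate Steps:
V = 15 (V = 7 - (-9 - 1*(-1)) = 7 - (-9 + 1) = 7 - 1*(-8) = 7 + 8 = 15)
g(M) = -1/14 + M/56 (g(M) = -(-4/(-8) + M/(-8))/7 = -(-4*(-⅛) + M*(-⅛))/7 = -(½ - M/8)/7 = -1/14 + M/56)
f(w, y) = 15 + w (f(w, y) = w + 15 = 15 + w)
((-140 - 1*107) + g(9))*f(2, -20) = ((-140 - 1*107) + (-1/14 + (1/56)*9))*(15 + 2) = ((-140 - 107) + (-1/14 + 9/56))*17 = (-247 + 5/56)*17 = -13827/56*17 = -235059/56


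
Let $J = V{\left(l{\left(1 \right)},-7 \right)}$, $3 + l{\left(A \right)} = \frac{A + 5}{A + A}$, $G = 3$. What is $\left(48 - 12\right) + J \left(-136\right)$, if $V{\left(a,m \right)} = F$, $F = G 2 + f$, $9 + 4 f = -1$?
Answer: $-440$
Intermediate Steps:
$f = - \frac{5}{2}$ ($f = - \frac{9}{4} + \frac{1}{4} \left(-1\right) = - \frac{9}{4} - \frac{1}{4} = - \frac{5}{2} \approx -2.5$)
$l{\left(A \right)} = -3 + \frac{5 + A}{2 A}$ ($l{\left(A \right)} = -3 + \frac{A + 5}{A + A} = -3 + \frac{5 + A}{2 A}$)
$F = \frac{7}{2}$ ($F = 3 \cdot 2 - \frac{5}{2} = 6 - \frac{5}{2} = \frac{7}{2} \approx 3.5$)
$V{\left(a,m \right)} = \frac{7}{2}$
$J = \frac{7}{2} \approx 3.5$
$\left(48 - 12\right) + J \left(-136\right) = \left(48 - 12\right) + \frac{7}{2} \left(-136\right) = 36 - 476 = -440$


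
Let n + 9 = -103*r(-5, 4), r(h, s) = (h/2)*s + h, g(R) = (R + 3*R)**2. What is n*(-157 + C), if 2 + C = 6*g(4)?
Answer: 2115072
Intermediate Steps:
g(R) = 16*R**2 (g(R) = (4*R)**2 = 16*R**2)
C = 1534 (C = -2 + 6*(16*4**2) = -2 + 6*(16*16) = -2 + 6*256 = -2 + 1536 = 1534)
r(h, s) = h + h*s/2 (r(h, s) = (h*(1/2))*s + h = (h/2)*s + h = h*s/2 + h = h + h*s/2)
n = 1536 (n = -9 - 103*(-5)*(2 + 4)/2 = -9 - 103*(-5)*6/2 = -9 - 103*(-15) = -9 + 1545 = 1536)
n*(-157 + C) = 1536*(-157 + 1534) = 1536*1377 = 2115072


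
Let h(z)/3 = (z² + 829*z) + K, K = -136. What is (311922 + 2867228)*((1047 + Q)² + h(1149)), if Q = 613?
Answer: 30435141085700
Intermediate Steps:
h(z) = -408 + 3*z² + 2487*z (h(z) = 3*((z² + 829*z) - 136) = 3*(-136 + z² + 829*z) = -408 + 3*z² + 2487*z)
(311922 + 2867228)*((1047 + Q)² + h(1149)) = (311922 + 2867228)*((1047 + 613)² + (-408 + 3*1149² + 2487*1149)) = 3179150*(1660² + (-408 + 3*1320201 + 2857563)) = 3179150*(2755600 + (-408 + 3960603 + 2857563)) = 3179150*(2755600 + 6817758) = 3179150*9573358 = 30435141085700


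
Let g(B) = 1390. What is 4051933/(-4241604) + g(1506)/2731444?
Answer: -2765433062923/2896425949044 ≈ -0.95477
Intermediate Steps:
4051933/(-4241604) + g(1506)/2731444 = 4051933/(-4241604) + 1390/2731444 = 4051933*(-1/4241604) + 1390*(1/2731444) = -4051933/4241604 + 695/1365722 = -2765433062923/2896425949044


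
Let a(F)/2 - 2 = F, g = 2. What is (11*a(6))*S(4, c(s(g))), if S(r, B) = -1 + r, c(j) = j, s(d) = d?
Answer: 528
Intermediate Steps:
a(F) = 4 + 2*F
(11*a(6))*S(4, c(s(g))) = (11*(4 + 2*6))*(-1 + 4) = (11*(4 + 12))*3 = (11*16)*3 = 176*3 = 528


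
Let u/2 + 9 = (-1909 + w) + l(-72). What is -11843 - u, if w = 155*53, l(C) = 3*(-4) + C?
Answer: -24269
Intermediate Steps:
l(C) = -12 + C
w = 8215
u = 12426 (u = -18 + 2*((-1909 + 8215) + (-12 - 72)) = -18 + 2*(6306 - 84) = -18 + 2*6222 = -18 + 12444 = 12426)
-11843 - u = -11843 - 1*12426 = -11843 - 12426 = -24269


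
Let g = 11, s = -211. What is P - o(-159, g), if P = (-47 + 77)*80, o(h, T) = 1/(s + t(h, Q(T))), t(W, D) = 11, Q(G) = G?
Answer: 480001/200 ≈ 2400.0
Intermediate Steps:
o(h, T) = -1/200 (o(h, T) = 1/(-211 + 11) = 1/(-200) = -1/200)
P = 2400 (P = 30*80 = 2400)
P - o(-159, g) = 2400 - 1*(-1/200) = 2400 + 1/200 = 480001/200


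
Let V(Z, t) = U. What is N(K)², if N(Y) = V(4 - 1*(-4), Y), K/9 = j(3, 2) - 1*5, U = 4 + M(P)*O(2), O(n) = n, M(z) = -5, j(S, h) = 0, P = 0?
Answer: 36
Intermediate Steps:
U = -6 (U = 4 - 5*2 = 4 - 10 = -6)
K = -45 (K = 9*(0 - 1*5) = 9*(0 - 5) = 9*(-5) = -45)
V(Z, t) = -6
N(Y) = -6
N(K)² = (-6)² = 36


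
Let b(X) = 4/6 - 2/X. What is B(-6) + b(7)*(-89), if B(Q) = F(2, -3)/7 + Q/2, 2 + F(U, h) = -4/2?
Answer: -787/21 ≈ -37.476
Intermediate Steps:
b(X) = ⅔ - 2/X (b(X) = 4*(⅙) - 2/X = ⅔ - 2/X)
F(U, h) = -4 (F(U, h) = -2 - 4/2 = -2 - 4*½ = -2 - 2 = -4)
B(Q) = -4/7 + Q/2
B(-6) + b(7)*(-89) = (-4/7 + (½)*(-6)) + (⅔ - 2/7)*(-89) = (-4/7 - 3) + (⅔ - 2*⅐)*(-89) = -25/7 + (⅔ - 2/7)*(-89) = -25/7 + (8/21)*(-89) = -25/7 - 712/21 = -787/21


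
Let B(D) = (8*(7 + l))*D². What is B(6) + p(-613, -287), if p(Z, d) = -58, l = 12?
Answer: 5414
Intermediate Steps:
B(D) = 152*D² (B(D) = (8*(7 + 12))*D² = (8*19)*D² = 152*D²)
B(6) + p(-613, -287) = 152*6² - 58 = 152*36 - 58 = 5472 - 58 = 5414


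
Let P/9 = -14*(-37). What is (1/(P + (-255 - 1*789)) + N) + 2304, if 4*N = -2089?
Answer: 12892745/7236 ≈ 1781.8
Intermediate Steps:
P = 4662 (P = 9*(-14*(-37)) = 9*518 = 4662)
N = -2089/4 (N = (¼)*(-2089) = -2089/4 ≈ -522.25)
(1/(P + (-255 - 1*789)) + N) + 2304 = (1/(4662 + (-255 - 1*789)) - 2089/4) + 2304 = (1/(4662 + (-255 - 789)) - 2089/4) + 2304 = (1/(4662 - 1044) - 2089/4) + 2304 = (1/3618 - 2089/4) + 2304 = -3778999/7236 + 2304 = 12892745/7236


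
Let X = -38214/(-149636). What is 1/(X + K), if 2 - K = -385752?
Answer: 74818/28861361879 ≈ 2.5923e-6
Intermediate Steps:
K = 385754 (K = 2 - 1*(-385752) = 2 + 385752 = 385754)
X = 19107/74818 (X = -38214*(-1/149636) = 19107/74818 ≈ 0.25538)
1/(X + K) = 1/(19107/74818 + 385754) = 1/(28861361879/74818) = 74818/28861361879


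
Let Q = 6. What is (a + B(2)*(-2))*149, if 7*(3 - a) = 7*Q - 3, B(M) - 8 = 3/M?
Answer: -22499/7 ≈ -3214.1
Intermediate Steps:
B(M) = 8 + 3/M
a = -18/7 (a = 3 - (7*6 - 3)/7 = 3 - (42 - 3)/7 = 3 - ⅐*39 = 3 - 39/7 = -18/7 ≈ -2.5714)
(a + B(2)*(-2))*149 = (-18/7 + (8 + 3/2)*(-2))*149 = (-18/7 + (19/2)*(-2))*149 = (-18/7 - 19)*149 = -151/7*149 = -22499/7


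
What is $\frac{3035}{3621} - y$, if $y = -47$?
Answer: $\frac{173222}{3621} \approx 47.838$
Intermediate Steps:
$\frac{3035}{3621} - y = \frac{3035}{3621} - -47 = 3035 \cdot \frac{1}{3621} + 47 = \frac{3035}{3621} + 47 = \frac{173222}{3621}$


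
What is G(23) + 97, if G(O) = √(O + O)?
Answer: 97 + √46 ≈ 103.78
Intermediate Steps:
G(O) = √2*√O (G(O) = √(2*O) = √2*√O)
G(23) + 97 = √2*√23 + 97 = √46 + 97 = 97 + √46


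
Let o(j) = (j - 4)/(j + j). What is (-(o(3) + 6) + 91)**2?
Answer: 261121/36 ≈ 7253.4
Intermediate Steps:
o(j) = (-4 + j)/(2*j) (o(j) = (-4 + j)/((2*j)) = (-4 + j)*(1/(2*j)) = (-4 + j)/(2*j))
(-(o(3) + 6) + 91)**2 = (-((1/2)*(-4 + 3)/3 + 6) + 91)**2 = (-((1/2)*(1/3)*(-1) + 6) + 91)**2 = (-(-1/6 + 6) + 91)**2 = (-1*35/6 + 91)**2 = (-35/6 + 91)**2 = (511/6)**2 = 261121/36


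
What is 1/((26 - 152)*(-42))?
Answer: 1/5292 ≈ 0.00018896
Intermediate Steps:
1/((26 - 152)*(-42)) = 1/(-126*(-42)) = 1/5292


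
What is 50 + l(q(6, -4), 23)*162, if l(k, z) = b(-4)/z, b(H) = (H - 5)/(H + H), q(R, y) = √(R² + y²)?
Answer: 5329/92 ≈ 57.924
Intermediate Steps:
b(H) = (-5 + H)/(2*H) (b(H) = (-5 + H)/((2*H)) = (-5 + H)*(1/(2*H)) = (-5 + H)/(2*H))
l(k, z) = 9/(8*z) (l(k, z) = ((½)*(-5 - 4)/(-4))/z = ((½)*(-¼)*(-9))/z = 9/(8*z))
50 + l(q(6, -4), 23)*162 = 50 + ((9/8)/23)*162 = 50 + ((9/8)*(1/23))*162 = 50 + (9/184)*162 = 50 + 729/92 = 5329/92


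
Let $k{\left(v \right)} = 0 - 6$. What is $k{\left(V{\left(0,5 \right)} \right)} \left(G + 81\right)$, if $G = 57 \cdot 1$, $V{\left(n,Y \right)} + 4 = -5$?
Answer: $-828$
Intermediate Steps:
$V{\left(n,Y \right)} = -9$ ($V{\left(n,Y \right)} = -4 - 5 = -9$)
$k{\left(v \right)} = -6$ ($k{\left(v \right)} = 0 - 6 = -6$)
$G = 57$
$k{\left(V{\left(0,5 \right)} \right)} \left(G + 81\right) = - 6 \left(57 + 81\right) = \left(-6\right) 138 = -828$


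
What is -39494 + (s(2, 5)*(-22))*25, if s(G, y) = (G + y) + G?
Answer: -44444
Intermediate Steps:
s(G, y) = y + 2*G
-39494 + (s(2, 5)*(-22))*25 = -39494 + ((5 + 2*2)*(-22))*25 = -39494 + ((5 + 4)*(-22))*25 = -39494 + (9*(-22))*25 = -39494 - 198*25 = -39494 - 4950 = -44444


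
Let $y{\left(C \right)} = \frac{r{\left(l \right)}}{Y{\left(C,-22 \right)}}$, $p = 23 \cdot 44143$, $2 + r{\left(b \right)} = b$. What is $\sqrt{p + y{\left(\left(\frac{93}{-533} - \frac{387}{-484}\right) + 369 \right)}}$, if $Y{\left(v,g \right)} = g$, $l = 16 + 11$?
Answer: $\frac{\sqrt{491399326}}{22} \approx 1007.6$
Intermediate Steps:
$l = 27$
$r{\left(b \right)} = -2 + b$
$p = 1015289$
$y{\left(C \right)} = - \frac{25}{22}$ ($y{\left(C \right)} = \frac{-2 + 27}{-22} = 25 \left(- \frac{1}{22}\right) = - \frac{25}{22}$)
$\sqrt{p + y{\left(\left(\frac{93}{-533} - \frac{387}{-484}\right) + 369 \right)}} = \sqrt{1015289 - \frac{25}{22}} = \sqrt{\frac{22336333}{22}} = \frac{\sqrt{491399326}}{22}$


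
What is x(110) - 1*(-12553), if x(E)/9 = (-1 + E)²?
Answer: 119482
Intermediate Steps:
x(E) = 9*(-1 + E)²
x(110) - 1*(-12553) = 9*(-1 + 110)² - 1*(-12553) = 9*109² + 12553 = 9*11881 + 12553 = 106929 + 12553 = 119482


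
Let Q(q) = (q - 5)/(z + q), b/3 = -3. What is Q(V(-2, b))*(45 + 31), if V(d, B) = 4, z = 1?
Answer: -76/5 ≈ -15.200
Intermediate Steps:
b = -9 (b = 3*(-3) = -9)
Q(q) = (-5 + q)/(1 + q) (Q(q) = (q - 5)/(1 + q) = (-5 + q)/(1 + q))
Q(V(-2, b))*(45 + 31) = ((-5 + 4)/(1 + 4))*(45 + 31) = (-1/5)*76 = ((1/5)*(-1))*76 = -1/5*76 = -76/5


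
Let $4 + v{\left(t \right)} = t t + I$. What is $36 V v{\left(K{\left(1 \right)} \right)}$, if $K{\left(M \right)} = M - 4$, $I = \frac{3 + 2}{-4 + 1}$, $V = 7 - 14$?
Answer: $-840$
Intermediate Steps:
$V = -7$
$I = - \frac{5}{3}$ ($I = \frac{5}{-3} = 5 \left(- \frac{1}{3}\right) = - \frac{5}{3} \approx -1.6667$)
$K{\left(M \right)} = -4 + M$
$v{\left(t \right)} = - \frac{17}{3} + t^{2}$ ($v{\left(t \right)} = -4 + \left(t t - \frac{5}{3}\right) = -4 + \left(t^{2} - \frac{5}{3}\right) = -4 + \left(- \frac{5}{3} + t^{2}\right) = - \frac{17}{3} + t^{2}$)
$36 V v{\left(K{\left(1 \right)} \right)} = 36 \left(-7\right) \left(- \frac{17}{3} + \left(-4 + 1\right)^{2}\right) = - 252 \left(- \frac{17}{3} + \left(-3\right)^{2}\right) = - 252 \left(- \frac{17}{3} + 9\right) = \left(-252\right) \frac{10}{3} = -840$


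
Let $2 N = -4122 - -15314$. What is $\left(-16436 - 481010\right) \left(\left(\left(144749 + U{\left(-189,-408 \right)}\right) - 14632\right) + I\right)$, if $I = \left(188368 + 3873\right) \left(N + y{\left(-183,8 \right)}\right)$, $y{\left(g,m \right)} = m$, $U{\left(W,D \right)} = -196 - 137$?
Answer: $-535972370919208$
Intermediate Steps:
$U{\left(W,D \right)} = -333$
$N = 5596$ ($N = \frac{-4122 - -15314}{2} = \frac{-4122 + 15314}{2} = \frac{1}{2} \cdot 11192 = 5596$)
$I = 1077318564$ ($I = \left(188368 + 3873\right) \left(5596 + 8\right) = 192241 \cdot 5604 = 1077318564$)
$\left(-16436 - 481010\right) \left(\left(\left(144749 + U{\left(-189,-408 \right)}\right) - 14632\right) + I\right) = \left(-16436 - 481010\right) \left(\left(\left(144749 - 333\right) - 14632\right) + 1077318564\right) = - 497446 \left(\left(144416 - 14632\right) + 1077318564\right) = - 497446 \left(129784 + 1077318564\right) = \left(-497446\right) 1077448348 = -535972370919208$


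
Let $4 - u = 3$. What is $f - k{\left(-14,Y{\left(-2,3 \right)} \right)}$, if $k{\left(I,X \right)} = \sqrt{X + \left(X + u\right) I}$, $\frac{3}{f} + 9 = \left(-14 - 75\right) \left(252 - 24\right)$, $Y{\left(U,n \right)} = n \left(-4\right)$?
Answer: $- \frac{1}{6767} - \sqrt{142} \approx -11.917$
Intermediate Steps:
$Y{\left(U,n \right)} = - 4 n$
$u = 1$ ($u = 4 - 3 = 1$)
$f = - \frac{1}{6767}$ ($f = \frac{3}{-9 + \left(-14 - 75\right) \left(252 - 24\right)} = \frac{3}{-9 - 20292} = \frac{3}{-20301} = 3 \left(- \frac{1}{20301}\right) = - \frac{1}{6767} \approx -0.00014778$)
$k{\left(I,X \right)} = \sqrt{X + I \left(1 + X\right)}$ ($k{\left(I,X \right)} = \sqrt{X + \left(X + 1\right) I} = \sqrt{X + \left(1 + X\right) I} = \sqrt{X + I \left(1 + X\right)}$)
$f - k{\left(-14,Y{\left(-2,3 \right)} \right)} = - \frac{1}{6767} - \sqrt{-14 - 12 - 14 \left(\left(-4\right) 3\right)} = - \frac{1}{6767} - \sqrt{-14 - 12 - -168} = - \frac{1}{6767} - \sqrt{-14 - 12 + 168} = - \frac{1}{6767} - \sqrt{142}$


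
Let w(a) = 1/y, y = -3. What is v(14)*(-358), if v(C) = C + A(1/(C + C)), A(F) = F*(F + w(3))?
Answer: -5889637/1176 ≈ -5008.2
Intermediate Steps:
w(a) = -⅓ (w(a) = 1/(-3) = -⅓)
A(F) = F*(-⅓ + F) (A(F) = F*(F - ⅓) = F*(-⅓ + F))
v(C) = C + (-⅓ + 1/(2*C))/(2*C) (v(C) = C + (-⅓ + 1/(C + C))/(C + C) = C + (-⅓ + 1/(2*C))/((2*C)) = C + (1/(2*C))*(-⅓ + 1/(2*C)) = C + (-⅓ + 1/(2*C))/(2*C))
v(14)*(-358) = ((¼ + 14³ - ⅙*14)/14²)*(-358) = ((¼ + 2744 - 7/3)/196)*(-358) = ((1/196)*(32903/12))*(-358) = (32903/2352)*(-358) = -5889637/1176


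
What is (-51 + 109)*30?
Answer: 1740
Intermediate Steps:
(-51 + 109)*30 = 58*30 = 1740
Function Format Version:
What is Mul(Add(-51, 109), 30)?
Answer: 1740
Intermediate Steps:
Mul(Add(-51, 109), 30) = Mul(58, 30) = 1740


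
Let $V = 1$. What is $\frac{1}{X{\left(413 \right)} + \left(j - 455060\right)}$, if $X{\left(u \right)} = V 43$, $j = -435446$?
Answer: $- \frac{1}{890463} \approx -1.123 \cdot 10^{-6}$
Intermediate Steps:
$X{\left(u \right)} = 43$ ($X{\left(u \right)} = 1 \cdot 43 = 43$)
$\frac{1}{X{\left(413 \right)} + \left(j - 455060\right)} = \frac{1}{43 - 890506} = \frac{1}{-890463} = - \frac{1}{890463}$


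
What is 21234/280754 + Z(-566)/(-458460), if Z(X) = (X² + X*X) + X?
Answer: -50055539/37901790 ≈ -1.3207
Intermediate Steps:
Z(X) = X + 2*X² (Z(X) = (X² + X²) + X = 2*X² + X = X + 2*X²)
21234/280754 + Z(-566)/(-458460) = 21234/280754 - 566*(1 + 2*(-566))/(-458460) = 21234*(1/280754) - 566*(1 - 1132)*(-1/458460) = 10617/140377 - 566*(-1131)*(-1/458460) = 10617/140377 + 640146*(-1/458460) = 10617/140377 - 377/270 = -50055539/37901790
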